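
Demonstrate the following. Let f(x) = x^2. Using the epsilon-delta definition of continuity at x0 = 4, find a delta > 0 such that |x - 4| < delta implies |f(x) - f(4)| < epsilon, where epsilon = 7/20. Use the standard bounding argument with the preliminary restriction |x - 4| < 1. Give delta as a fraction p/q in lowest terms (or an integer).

Factor: |x^2 - (4)^2| = |x - 4| * |x + 4|.
Impose |x - 4| < 1 first. Then |x + 4| = |(x - 4) + 2*(4)| <= |x - 4| + 2*|4| < 1 + 8 = 9.
So |x^2 - (4)^2| < delta * 9.
We need delta * 9 <= 7/20, i.e. delta <= 7/20/9 = 7/180.
Since 7/180 < 1, this is tighter than 1; take delta = 7/180.
So delta = 7/180 works.

7/180


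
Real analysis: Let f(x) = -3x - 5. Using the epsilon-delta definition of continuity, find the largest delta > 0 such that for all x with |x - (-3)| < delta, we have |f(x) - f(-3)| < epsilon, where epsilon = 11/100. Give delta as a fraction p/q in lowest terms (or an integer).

We compute f(-3) = -3*(-3) - 5 = 4.
|f(x) - f(-3)| = |-3x - 5 - (4)| = |-3(x - (-3))| = 3|x - (-3)|.
We need 3|x - (-3)| < 11/100, i.e. |x - (-3)| < 11/100 / 3 = 11/300.
So any delta <= 11/300 works. Conversely, if delta > 11/300, then x = -3 + 11/300 satisfies |x - (-3)| = 11/300 < delta but |f(x) - f(-3)| = 3 * 11/300 = 11/100, which is not < 11/100; so no larger delta works.
Hence the largest such delta is 11/300.

11/300


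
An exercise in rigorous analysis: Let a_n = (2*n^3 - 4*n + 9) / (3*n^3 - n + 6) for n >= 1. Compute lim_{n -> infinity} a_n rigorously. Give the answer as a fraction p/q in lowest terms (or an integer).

Divide numerator and denominator by n^3, the highest power:
numerator / n^3 = 2 - 4/n^2 + 9/n^3
denominator / n^3 = 3 - 1/n^2 + 6/n^3
As n -> infinity, all terms of the form c/n^k (k >= 1) tend to 0.
So numerator / n^3 -> 2 and denominator / n^3 -> 3.
Therefore lim a_n = 2/3.

2/3


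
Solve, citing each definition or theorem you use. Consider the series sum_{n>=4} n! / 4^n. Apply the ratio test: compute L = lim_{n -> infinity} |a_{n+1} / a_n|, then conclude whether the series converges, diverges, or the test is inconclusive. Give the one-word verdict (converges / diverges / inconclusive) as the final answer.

Let a_n denote the general term. Form the ratio a_{n+1}/a_n and simplify:
a_{n+1}/a_n = n/4 + 1/4
Take the limit as n -> infinity: L = infinity.
Since L = infinity > 1 (or L = infinity), the ratio test implies the series diverges.

diverges


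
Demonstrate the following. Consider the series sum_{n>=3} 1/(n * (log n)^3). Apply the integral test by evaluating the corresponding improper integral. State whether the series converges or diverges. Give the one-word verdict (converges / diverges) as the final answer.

Let f(x) = 1/(x*log(x)^3). Then f is positive, continuous, and decreasing on [3, infinity), so the integral test applies.
Compute the improper integral int_{3}^infinity f(x) dx:
  antiderivative F(x) = -1/(2*log(x)^2).
  F(x) -> 0 as x -> infinity.  int = 0 - F(3) = 1/(2*log(3)^2) < infinity. By the integral test, the series converges.

converges


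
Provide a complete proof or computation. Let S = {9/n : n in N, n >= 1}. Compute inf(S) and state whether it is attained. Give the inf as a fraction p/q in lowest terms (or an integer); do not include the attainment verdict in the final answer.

Analysis:
- Values: 9, 9/2, 3, 9/4, ... strictly decreasing.
- The maximum is 9 (n=1); sup = 9 (attained).
- The set is bounded below by 0; 9/n -> 0 so 0 is the greatest lower bound.
- 0 is not in the set, so inf = 0 is not attained.
Conclusion: inf(S) = 0, not attained in S.

0


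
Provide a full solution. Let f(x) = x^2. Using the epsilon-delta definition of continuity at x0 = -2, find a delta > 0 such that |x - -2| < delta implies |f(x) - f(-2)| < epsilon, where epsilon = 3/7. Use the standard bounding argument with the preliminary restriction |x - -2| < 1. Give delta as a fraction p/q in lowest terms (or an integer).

Factor: |x^2 - (-2)^2| = |x - -2| * |x + -2|.
Impose |x - -2| < 1 first. Then |x + -2| = |(x - -2) + 2*(-2)| <= |x - -2| + 2*|-2| < 1 + 4 = 5.
So |x^2 - (-2)^2| < delta * 5.
We need delta * 5 <= 3/7, i.e. delta <= 3/7/5 = 3/35.
Since 3/35 < 1, this is tighter than 1; take delta = 3/35.
So delta = 3/35 works.

3/35


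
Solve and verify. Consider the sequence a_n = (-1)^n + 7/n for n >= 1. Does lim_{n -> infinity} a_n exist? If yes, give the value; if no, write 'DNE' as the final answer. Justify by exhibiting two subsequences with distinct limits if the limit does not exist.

Examine the behaviour of a_n along subsequences.
a_{2k} = 1 + 7/(2k) -> 1. a_{2k+1} = -1 + 7/(2k+1) -> -1.
Since these two subsequential limits are 1 and -1, distinct, the full sequence cannot converge (a convergent sequence has all subsequences tending to the same limit). So lim a_n does not exist.

DNE


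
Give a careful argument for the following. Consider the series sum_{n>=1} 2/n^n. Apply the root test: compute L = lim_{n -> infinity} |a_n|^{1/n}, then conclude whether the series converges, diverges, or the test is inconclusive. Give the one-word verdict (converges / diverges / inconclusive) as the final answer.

Let a_n denote the general term. Form |a_n|^(1/n) and simplify:
|a_n|^(1/n) = 2^(1/n)/n
Take the limit as n -> infinity: L = 0.
Since L = 0 < 1, the root test implies convergence.

converges


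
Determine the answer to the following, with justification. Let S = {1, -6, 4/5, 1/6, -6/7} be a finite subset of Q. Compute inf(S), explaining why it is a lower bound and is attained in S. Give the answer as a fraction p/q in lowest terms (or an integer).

S is finite, so inf(S) = min(S).
Sorted increasing:
-6, -6/7, 1/6, 4/5, 1
The extremum is -6.
For every x in S, x >= -6. And -6 is in S, so it is attained.
Therefore inf(S) = -6.

-6


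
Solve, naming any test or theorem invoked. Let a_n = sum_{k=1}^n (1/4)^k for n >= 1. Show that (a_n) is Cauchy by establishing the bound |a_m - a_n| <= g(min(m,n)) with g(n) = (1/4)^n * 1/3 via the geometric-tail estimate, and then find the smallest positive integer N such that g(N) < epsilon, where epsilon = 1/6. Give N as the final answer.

For m > n >= 1: |a_m - a_n| = sum_{k=n+1}^m (1/4)^k < sum_{k=n+1}^infinity (1/4)^k = (1/4)^(n+1) / (1 - 1/4) = (1/4)^n * (1/4) * (4/3) = (1/4)^n * 1/3.
So g(n) = (1/4)^n / 3. Since g(n) -> 0, (a_n) is Cauchy.
Now solve g(N) < 1/6: (1/4)^N / 3 < 1/6 <=> 4^N > 1 / (3 * 1/6) = 2.
Check powers of 4: 4^0 = 1 <= 2, 4^1 = 4 > 2.
So the smallest such N is 1. Check: g(1) = 1/(3 * 4) = 1/12 < 1/6.

1


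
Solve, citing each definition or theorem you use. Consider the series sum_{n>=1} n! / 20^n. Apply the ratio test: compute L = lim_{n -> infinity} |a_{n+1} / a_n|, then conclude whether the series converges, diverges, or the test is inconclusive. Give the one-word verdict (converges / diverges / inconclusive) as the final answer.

Let a_n denote the general term. Form the ratio a_{n+1}/a_n and simplify:
a_{n+1}/a_n = n/20 + 1/20
Take the limit as n -> infinity: L = infinity.
Since L = infinity > 1 (or L = infinity), the ratio test implies the series diverges.

diverges


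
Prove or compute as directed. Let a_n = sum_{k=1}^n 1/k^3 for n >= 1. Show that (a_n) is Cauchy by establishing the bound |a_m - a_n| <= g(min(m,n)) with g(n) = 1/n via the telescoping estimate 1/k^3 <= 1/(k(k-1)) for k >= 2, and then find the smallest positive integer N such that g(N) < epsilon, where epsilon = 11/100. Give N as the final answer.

For m > n >= 1: |a_m - a_n| = sum_{k=n+1}^m 1/k^3.
Use 1/k^3 <= 1/(k(k-1)) = 1/(k-1) - 1/k for k >= 2 (which holds since k^3 >= k^2 >= k(k-1) for k >= 2):
sum_{k=n+1}^m 1/k^3 <= sum_{k=n+1}^m (1/(k-1) - 1/k) = 1/n - 1/m <= 1/n.
By symmetry the same bound holds with n,m swapped, so |a_m - a_n| <= 1/min(m,n) = g(min(m,n)). Since g(n) -> 0, (a_n) is Cauchy.
Now solve g(N) < 11/100: 1/N < 11/100 <=> N > 1/(11/100) = 100/11.
The smallest integer strictly greater than 100/11 is N = 10.
Check: g(10) = 1/10 < 11/100; g(9) = 1/9 >= 11/100. So N = 10.

10


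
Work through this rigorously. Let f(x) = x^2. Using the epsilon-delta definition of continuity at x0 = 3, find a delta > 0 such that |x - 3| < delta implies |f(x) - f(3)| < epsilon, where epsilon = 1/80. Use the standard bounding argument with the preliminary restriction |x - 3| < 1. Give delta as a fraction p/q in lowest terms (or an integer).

Factor: |x^2 - (3)^2| = |x - 3| * |x + 3|.
Impose |x - 3| < 1 first. Then |x + 3| = |(x - 3) + 2*(3)| <= |x - 3| + 2*|3| < 1 + 6 = 7.
So |x^2 - (3)^2| < delta * 7.
We need delta * 7 <= 1/80, i.e. delta <= 1/80/7 = 1/560.
Since 1/560 < 1, this is tighter than 1; take delta = 1/560.
So delta = 1/560 works.

1/560


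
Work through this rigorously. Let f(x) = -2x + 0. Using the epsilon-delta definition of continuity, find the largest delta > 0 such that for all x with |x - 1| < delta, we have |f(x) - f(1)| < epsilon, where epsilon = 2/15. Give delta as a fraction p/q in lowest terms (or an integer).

We compute f(1) = -2*(1) + 0 = -2.
|f(x) - f(1)| = |-2x + 0 - (-2)| = |-2(x - 1)| = 2|x - 1|.
We need 2|x - 1| < 2/15, i.e. |x - 1| < 2/15 / 2 = 1/15.
So any delta <= 1/15 works. Conversely, if delta > 1/15, then x = 1 + 1/15 satisfies |x - 1| = 1/15 < delta but |f(x) - f(1)| = 2 * 1/15 = 2/15, which is not < 2/15; so no larger delta works.
Hence the largest such delta is 1/15.

1/15


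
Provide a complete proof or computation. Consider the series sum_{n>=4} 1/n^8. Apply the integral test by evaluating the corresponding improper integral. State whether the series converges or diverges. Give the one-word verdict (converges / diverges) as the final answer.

Let f(x) = x^(-8). Then f is positive, continuous, and decreasing on [4, infinity), so the integral test applies.
Compute the improper integral int_{4}^infinity f(x) dx:
  antiderivative F(x) = -1/(7*x^7).
  As x -> infinity, F(x) -> 0 (since p = 8 > 1).
  So int = F(infinity) - F(4) = 0 - (-1/114688) = 1/114688.
  Finite, so by the integral test, the series converges.

converges


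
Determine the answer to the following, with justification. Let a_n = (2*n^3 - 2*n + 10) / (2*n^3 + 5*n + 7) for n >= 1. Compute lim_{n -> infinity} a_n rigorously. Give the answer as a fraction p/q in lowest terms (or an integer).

Divide numerator and denominator by n^3, the highest power:
numerator / n^3 = 2 - 2/n^2 + 10/n^3
denominator / n^3 = 2 + 5/n^2 + 7/n^3
As n -> infinity, all terms of the form c/n^k (k >= 1) tend to 0.
So numerator / n^3 -> 2 and denominator / n^3 -> 2.
Therefore lim a_n = 1.

1


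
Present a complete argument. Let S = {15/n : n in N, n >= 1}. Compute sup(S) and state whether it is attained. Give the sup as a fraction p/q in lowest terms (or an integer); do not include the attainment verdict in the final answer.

Analysis:
- Values: 15, 15/2, 5, 15/4, ... strictly decreasing.
- The maximum is 15 (n=1); sup = 15 (attained).
- The set is bounded below by 0; 15/n -> 0 so 0 is the greatest lower bound.
- 0 is not in the set, so inf = 0 is not attained.
Conclusion: sup(S) = 15, attained in S.

15


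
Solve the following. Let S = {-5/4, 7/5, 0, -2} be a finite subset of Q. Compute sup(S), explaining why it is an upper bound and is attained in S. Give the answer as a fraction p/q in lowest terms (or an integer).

S is finite, so sup(S) = max(S).
Sorted decreasing:
7/5, 0, -5/4, -2
The extremum is 7/5.
For every x in S, x <= 7/5. And 7/5 is in S, so it is attained.
Therefore sup(S) = 7/5.

7/5


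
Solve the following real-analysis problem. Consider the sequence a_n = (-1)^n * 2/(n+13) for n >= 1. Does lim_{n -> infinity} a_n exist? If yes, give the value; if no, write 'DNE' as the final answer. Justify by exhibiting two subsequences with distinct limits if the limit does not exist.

Examine the behaviour of a_n along subsequences.
Even-n subsequence a_{2k} = 2/(2k+13) -> 0. Odd-n subsequence a_{2k+1} = -2/(2k+14) -> 0. Both tend to 0, which suggests the limit is 0; verify directly.
|a_n - 0| = 2/(n+13) < 2/n for every n >= 1.
Given epsilon > 0, choose a positive integer N > 2/epsilon. Then for all n >= N, |a_n| < 2/n <= 2/N < epsilon.
So by the definition of the limit, lim a_n exists and equals 0.

0


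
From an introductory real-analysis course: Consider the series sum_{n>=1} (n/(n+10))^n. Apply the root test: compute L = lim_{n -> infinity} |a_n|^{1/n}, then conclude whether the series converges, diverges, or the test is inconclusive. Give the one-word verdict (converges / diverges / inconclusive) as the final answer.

Let a_n denote the general term. Form |a_n|^(1/n) and simplify:
|a_n|^(1/n) = n/(n + 10)
Take the limit as n -> infinity: L = 1.
Since L = 1, the root test is inconclusive. (In fact a_n = (n/(n+10))^n -> e^(-10) != 0, so the nth-term test shows divergence; but the root test itself gives no conclusion.)

inconclusive


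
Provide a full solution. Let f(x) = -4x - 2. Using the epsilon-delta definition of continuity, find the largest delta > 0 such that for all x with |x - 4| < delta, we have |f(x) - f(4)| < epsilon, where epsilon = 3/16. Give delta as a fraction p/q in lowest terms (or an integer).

We compute f(4) = -4*(4) - 2 = -18.
|f(x) - f(4)| = |-4x - 2 - (-18)| = |-4(x - 4)| = 4|x - 4|.
We need 4|x - 4| < 3/16, i.e. |x - 4| < 3/16 / 4 = 3/64.
So any delta <= 3/64 works. Conversely, if delta > 3/64, then x = 4 + 3/64 satisfies |x - 4| = 3/64 < delta but |f(x) - f(4)| = 4 * 3/64 = 3/16, which is not < 3/16; so no larger delta works.
Hence the largest such delta is 3/64.

3/64


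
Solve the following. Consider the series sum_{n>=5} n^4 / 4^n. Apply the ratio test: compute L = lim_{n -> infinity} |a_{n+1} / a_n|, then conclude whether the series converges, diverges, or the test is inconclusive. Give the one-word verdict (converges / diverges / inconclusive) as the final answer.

Let a_n denote the general term. Form the ratio a_{n+1}/a_n and simplify:
a_{n+1}/a_n = (n + 1)^4/(4*n^4)
Take the limit as n -> infinity: L = 1/4.
Since L = 1/4 < 1, the ratio test implies the series converges.

converges


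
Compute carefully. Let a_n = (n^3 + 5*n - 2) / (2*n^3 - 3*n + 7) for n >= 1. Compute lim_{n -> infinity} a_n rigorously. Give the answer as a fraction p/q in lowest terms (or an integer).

Divide numerator and denominator by n^3, the highest power:
numerator / n^3 = 1 + 5/n^2 - 2/n^3
denominator / n^3 = 2 - 3/n^2 + 7/n^3
As n -> infinity, all terms of the form c/n^k (k >= 1) tend to 0.
So numerator / n^3 -> 1 and denominator / n^3 -> 2.
Therefore lim a_n = 1/2.

1/2


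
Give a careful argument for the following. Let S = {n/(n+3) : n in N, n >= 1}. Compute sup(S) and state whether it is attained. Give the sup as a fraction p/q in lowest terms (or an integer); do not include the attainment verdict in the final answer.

Analysis:
- Values: 1/4, 2/5, 1/2, 4/7, ... strictly increasing.
- Minimum is 1/4 (n=1); inf = 1/4 (attained).
- n/(n+3) = 1 - 3/(n+3) -> 1 from below as n -> infinity, and never equals 1.
- So sup = 1 (not attained).
Conclusion: sup(S) = 1, not attained in S.

1


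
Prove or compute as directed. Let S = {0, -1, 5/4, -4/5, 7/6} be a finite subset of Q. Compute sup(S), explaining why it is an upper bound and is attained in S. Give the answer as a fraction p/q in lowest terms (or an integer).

S is finite, so sup(S) = max(S).
Sorted decreasing:
5/4, 7/6, 0, -4/5, -1
The extremum is 5/4.
For every x in S, x <= 5/4. And 5/4 is in S, so it is attained.
Therefore sup(S) = 5/4.

5/4


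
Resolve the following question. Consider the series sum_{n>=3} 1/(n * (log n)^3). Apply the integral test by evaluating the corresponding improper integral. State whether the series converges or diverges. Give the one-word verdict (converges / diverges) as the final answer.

Let f(x) = 1/(x*log(x)^3). Then f is positive, continuous, and decreasing on [3, infinity), so the integral test applies.
Compute the improper integral int_{3}^infinity f(x) dx:
  antiderivative F(x) = -1/(2*log(x)^2).
  F(x) -> 0 as x -> infinity.  int = 0 - F(3) = 1/(2*log(3)^2) < infinity. By the integral test, the series converges.

converges


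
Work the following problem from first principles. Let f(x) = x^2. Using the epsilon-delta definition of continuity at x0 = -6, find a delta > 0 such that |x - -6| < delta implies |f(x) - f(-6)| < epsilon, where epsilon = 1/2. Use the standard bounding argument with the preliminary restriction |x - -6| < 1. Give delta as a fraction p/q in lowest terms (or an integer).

Factor: |x^2 - (-6)^2| = |x - -6| * |x + -6|.
Impose |x - -6| < 1 first. Then |x + -6| = |(x - -6) + 2*(-6)| <= |x - -6| + 2*|-6| < 1 + 12 = 13.
So |x^2 - (-6)^2| < delta * 13.
We need delta * 13 <= 1/2, i.e. delta <= 1/2/13 = 1/26.
Since 1/26 < 1, this is tighter than 1; take delta = 1/26.
So delta = 1/26 works.

1/26


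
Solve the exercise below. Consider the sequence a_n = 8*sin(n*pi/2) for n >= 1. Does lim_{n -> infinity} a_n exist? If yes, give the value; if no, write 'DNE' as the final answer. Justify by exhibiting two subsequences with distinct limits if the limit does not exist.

Examine the behaviour of a_n along subsequences.
a_{4k+1} = 8*sin(pi/2 + 2k*pi) = 8 -> 8. a_{4k+3} = 8*sin(3pi/2 + 2k*pi) = -8 -> -8.
Since these two subsequential limits are 8 and -8, distinct, the full sequence cannot converge (a convergent sequence has all subsequences tending to the same limit). So lim a_n does not exist.

DNE


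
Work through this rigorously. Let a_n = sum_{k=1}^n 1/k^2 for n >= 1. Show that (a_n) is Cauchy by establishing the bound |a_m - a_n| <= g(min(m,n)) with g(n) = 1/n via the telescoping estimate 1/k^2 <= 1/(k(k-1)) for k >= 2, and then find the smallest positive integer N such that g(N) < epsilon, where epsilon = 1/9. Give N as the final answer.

For m > n >= 1: |a_m - a_n| = sum_{k=n+1}^m 1/k^2.
Use 1/k^2 <= 1/(k(k-1)) = 1/(k-1) - 1/k for k >= 2:
sum_{k=n+1}^m 1/k^2 <= sum_{k=n+1}^m (1/(k-1) - 1/k) = 1/n - 1/m <= 1/n.
By symmetry the same bound holds with n,m swapped, so |a_m - a_n| <= 1/min(m,n) = g(min(m,n)). Since g(n) -> 0, (a_n) is Cauchy.
Now solve g(N) < 1/9: 1/N < 1/9 <=> N > 1/(1/9) = 9.
The smallest integer strictly greater than 9 is N = 10.
Check: g(10) = 1/10 < 1/9; g(9) = 1/9 >= 1/9. So N = 10.

10


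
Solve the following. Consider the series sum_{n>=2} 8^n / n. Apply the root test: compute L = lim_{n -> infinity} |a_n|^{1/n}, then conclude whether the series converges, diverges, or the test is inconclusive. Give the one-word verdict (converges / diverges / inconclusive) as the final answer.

Let a_n denote the general term. Form |a_n|^(1/n) and simplify:
|a_n|^(1/n) = 8/n^(1/n)
Take the limit as n -> infinity: L = 8.
Since L = 8 > 1, the root test implies divergence.

diverges


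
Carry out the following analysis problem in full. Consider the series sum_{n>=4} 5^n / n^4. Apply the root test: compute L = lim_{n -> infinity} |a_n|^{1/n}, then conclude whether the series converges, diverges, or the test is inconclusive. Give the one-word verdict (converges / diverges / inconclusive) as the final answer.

Let a_n denote the general term. Form |a_n|^(1/n) and simplify:
|a_n|^(1/n) = 5/n^(4/n)
Take the limit as n -> infinity: L = 5.
Since L = 5 > 1, the root test implies divergence.

diverges


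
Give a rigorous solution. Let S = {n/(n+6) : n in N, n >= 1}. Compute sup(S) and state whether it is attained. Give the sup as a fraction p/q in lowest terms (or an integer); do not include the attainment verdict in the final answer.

Analysis:
- Values: 1/7, 1/4, 1/3, 2/5, ... strictly increasing.
- Minimum is 1/7 (n=1); inf = 1/7 (attained).
- n/(n+6) = 1 - 6/(n+6) -> 1 from below as n -> infinity, and never equals 1.
- So sup = 1 (not attained).
Conclusion: sup(S) = 1, not attained in S.

1


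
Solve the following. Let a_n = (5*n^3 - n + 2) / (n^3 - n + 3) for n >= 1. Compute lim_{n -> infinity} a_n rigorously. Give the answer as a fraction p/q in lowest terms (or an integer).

Divide numerator and denominator by n^3, the highest power:
numerator / n^3 = 5 - 1/n^2 + 2/n^3
denominator / n^3 = 1 - 1/n^2 + 3/n^3
As n -> infinity, all terms of the form c/n^k (k >= 1) tend to 0.
So numerator / n^3 -> 5 and denominator / n^3 -> 1.
Therefore lim a_n = 5.

5


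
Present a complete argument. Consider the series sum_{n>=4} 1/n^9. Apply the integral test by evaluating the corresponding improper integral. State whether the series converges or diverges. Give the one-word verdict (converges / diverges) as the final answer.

Let f(x) = x^(-9). Then f is positive, continuous, and decreasing on [4, infinity), so the integral test applies.
Compute the improper integral int_{4}^infinity f(x) dx:
  antiderivative F(x) = -1/(8*x^8).
  As x -> infinity, F(x) -> 0 (since p = 9 > 1).
  So int = F(infinity) - F(4) = 0 - (-1/524288) = 1/524288.
  Finite, so by the integral test, the series converges.

converges


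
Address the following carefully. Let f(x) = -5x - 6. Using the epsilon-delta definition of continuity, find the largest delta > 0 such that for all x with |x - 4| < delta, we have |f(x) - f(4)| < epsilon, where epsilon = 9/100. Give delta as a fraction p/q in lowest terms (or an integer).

We compute f(4) = -5*(4) - 6 = -26.
|f(x) - f(4)| = |-5x - 6 - (-26)| = |-5(x - 4)| = 5|x - 4|.
We need 5|x - 4| < 9/100, i.e. |x - 4| < 9/100 / 5 = 9/500.
So any delta <= 9/500 works. Conversely, if delta > 9/500, then x = 4 + 9/500 satisfies |x - 4| = 9/500 < delta but |f(x) - f(4)| = 5 * 9/500 = 9/100, which is not < 9/100; so no larger delta works.
Hence the largest such delta is 9/500.

9/500


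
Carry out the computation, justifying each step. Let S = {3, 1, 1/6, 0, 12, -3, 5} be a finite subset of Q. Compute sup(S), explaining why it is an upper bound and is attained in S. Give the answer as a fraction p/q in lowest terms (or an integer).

S is finite, so sup(S) = max(S).
Sorted decreasing:
12, 5, 3, 1, 1/6, 0, -3
The extremum is 12.
For every x in S, x <= 12. And 12 is in S, so it is attained.
Therefore sup(S) = 12.

12


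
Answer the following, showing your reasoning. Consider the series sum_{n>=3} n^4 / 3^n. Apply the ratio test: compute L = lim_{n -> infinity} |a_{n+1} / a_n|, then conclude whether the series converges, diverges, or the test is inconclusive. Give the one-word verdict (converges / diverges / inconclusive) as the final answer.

Let a_n denote the general term. Form the ratio a_{n+1}/a_n and simplify:
a_{n+1}/a_n = (n + 1)^4/(3*n^4)
Take the limit as n -> infinity: L = 1/3.
Since L = 1/3 < 1, the ratio test implies the series converges.

converges


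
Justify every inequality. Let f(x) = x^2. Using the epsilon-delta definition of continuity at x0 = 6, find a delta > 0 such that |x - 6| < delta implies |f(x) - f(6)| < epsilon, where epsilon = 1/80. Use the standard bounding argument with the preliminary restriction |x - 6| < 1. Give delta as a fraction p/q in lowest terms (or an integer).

Factor: |x^2 - (6)^2| = |x - 6| * |x + 6|.
Impose |x - 6| < 1 first. Then |x + 6| = |(x - 6) + 2*(6)| <= |x - 6| + 2*|6| < 1 + 12 = 13.
So |x^2 - (6)^2| < delta * 13.
We need delta * 13 <= 1/80, i.e. delta <= 1/80/13 = 1/1040.
Since 1/1040 < 1, this is tighter than 1; take delta = 1/1040.
So delta = 1/1040 works.

1/1040


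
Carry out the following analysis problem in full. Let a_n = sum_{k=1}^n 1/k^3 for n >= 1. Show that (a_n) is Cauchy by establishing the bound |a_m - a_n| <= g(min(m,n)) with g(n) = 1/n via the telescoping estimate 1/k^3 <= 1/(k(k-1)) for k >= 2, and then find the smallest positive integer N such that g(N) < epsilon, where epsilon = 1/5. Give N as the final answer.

For m > n >= 1: |a_m - a_n| = sum_{k=n+1}^m 1/k^3.
Use 1/k^3 <= 1/(k(k-1)) = 1/(k-1) - 1/k for k >= 2 (which holds since k^3 >= k^2 >= k(k-1) for k >= 2):
sum_{k=n+1}^m 1/k^3 <= sum_{k=n+1}^m (1/(k-1) - 1/k) = 1/n - 1/m <= 1/n.
By symmetry the same bound holds with n,m swapped, so |a_m - a_n| <= 1/min(m,n) = g(min(m,n)). Since g(n) -> 0, (a_n) is Cauchy.
Now solve g(N) < 1/5: 1/N < 1/5 <=> N > 1/(1/5) = 5.
The smallest integer strictly greater than 5 is N = 6.
Check: g(6) = 1/6 < 1/5; g(5) = 1/5 >= 1/5. So N = 6.

6


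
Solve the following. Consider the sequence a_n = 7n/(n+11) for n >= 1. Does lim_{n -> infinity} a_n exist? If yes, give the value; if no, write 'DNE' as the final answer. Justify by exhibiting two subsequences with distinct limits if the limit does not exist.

Examine the behaviour of a_n along subsequences.
Even-n subsequence a_{2k} = 7(2k)/(2k+11) -> 7. Odd-n subsequence a_{2k+1} = 7(2k+1)/(2k+12) -> 7. Both tend to 7, which suggests the limit is 7; verify directly.
|a_n - 7| = |7n - 7(n+11)| / (n+11) = 77/(n+11) < 77/n for every n >= 1.
Given epsilon > 0, choose a positive integer N > 77/epsilon. Then for all n >= N, |a_n - 7| < 77/n <= 77/N < epsilon.
So by the definition of the limit, lim a_n exists and equals 7.

7


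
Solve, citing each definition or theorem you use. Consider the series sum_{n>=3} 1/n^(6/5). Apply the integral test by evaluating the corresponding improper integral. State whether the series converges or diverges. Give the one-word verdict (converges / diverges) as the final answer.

Let f(x) = x^(-6/5). Then f is positive, continuous, and decreasing on [3, infinity), so the integral test applies.
Compute the improper integral int_{3}^infinity f(x) dx:
  antiderivative F(x) = -5/x^(1/5).
  As x -> infinity, F(x) -> 0 (since p = 6/5 > 1).
  So int = F(infinity) - F(3) = 0 - (-5*3^(4/5)/3) = 5*3^(4/5)/3.
  Finite, so by the integral test, the series converges.

converges


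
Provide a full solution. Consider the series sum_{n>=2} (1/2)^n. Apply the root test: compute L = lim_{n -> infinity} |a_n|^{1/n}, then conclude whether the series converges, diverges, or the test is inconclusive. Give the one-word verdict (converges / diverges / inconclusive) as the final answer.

Let a_n denote the general term. Form |a_n|^(1/n) and simplify:
|a_n|^(1/n) = 1/2
Take the limit as n -> infinity: L = 1/2.
Since L = 1/2 < 1, the root test implies convergence.

converges


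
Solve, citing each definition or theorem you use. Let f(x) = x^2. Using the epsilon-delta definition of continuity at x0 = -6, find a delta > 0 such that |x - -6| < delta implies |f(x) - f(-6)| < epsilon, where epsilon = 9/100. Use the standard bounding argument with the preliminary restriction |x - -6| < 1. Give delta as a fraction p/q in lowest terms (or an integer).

Factor: |x^2 - (-6)^2| = |x - -6| * |x + -6|.
Impose |x - -6| < 1 first. Then |x + -6| = |(x - -6) + 2*(-6)| <= |x - -6| + 2*|-6| < 1 + 12 = 13.
So |x^2 - (-6)^2| < delta * 13.
We need delta * 13 <= 9/100, i.e. delta <= 9/100/13 = 9/1300.
Since 9/1300 < 1, this is tighter than 1; take delta = 9/1300.
So delta = 9/1300 works.

9/1300


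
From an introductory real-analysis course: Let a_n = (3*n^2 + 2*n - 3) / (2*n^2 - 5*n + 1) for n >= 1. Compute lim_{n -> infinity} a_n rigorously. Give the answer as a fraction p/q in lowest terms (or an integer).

Divide numerator and denominator by n^2, the highest power:
numerator / n^2 = 3 + 2/n - 3/n^2
denominator / n^2 = 2 - 5/n + n^(-2)
As n -> infinity, all terms of the form c/n^k (k >= 1) tend to 0.
So numerator / n^2 -> 3 and denominator / n^2 -> 2.
Therefore lim a_n = 3/2.

3/2


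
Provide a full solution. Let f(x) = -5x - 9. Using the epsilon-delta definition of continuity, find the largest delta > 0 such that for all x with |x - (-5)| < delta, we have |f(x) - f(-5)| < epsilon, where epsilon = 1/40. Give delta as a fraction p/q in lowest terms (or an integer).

We compute f(-5) = -5*(-5) - 9 = 16.
|f(x) - f(-5)| = |-5x - 9 - (16)| = |-5(x - (-5))| = 5|x - (-5)|.
We need 5|x - (-5)| < 1/40, i.e. |x - (-5)| < 1/40 / 5 = 1/200.
So any delta <= 1/200 works. Conversely, if delta > 1/200, then x = -5 + 1/200 satisfies |x - (-5)| = 1/200 < delta but |f(x) - f(-5)| = 5 * 1/200 = 1/40, which is not < 1/40; so no larger delta works.
Hence the largest such delta is 1/200.

1/200


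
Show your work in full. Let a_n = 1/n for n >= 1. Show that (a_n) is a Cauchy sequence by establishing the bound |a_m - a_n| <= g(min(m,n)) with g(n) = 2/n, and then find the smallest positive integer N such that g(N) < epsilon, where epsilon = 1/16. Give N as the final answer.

For any m, n >= 1, by the triangle inequality:
|a_m - a_n| = |1/m - 1/n| <= 1/m + 1/n <= 2/min(m,n).
So g(n) = 2/n bounds the Cauchy difference. Since g(n) -> 0, (a_n) is Cauchy.
Now solve g(N) < 1/16: 2/N < 1/16 <=> N > 2 / (1/16) = 32.
The smallest integer strictly greater than 32 is N = 33.
Check: g(33) = 2/33 = 2/33 < 1/16; g(32) = 1/16 >= 1/16. So N = 33.

33


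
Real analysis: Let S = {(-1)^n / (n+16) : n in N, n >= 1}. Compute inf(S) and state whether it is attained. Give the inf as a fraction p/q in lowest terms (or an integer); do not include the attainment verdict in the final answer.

Analysis:
- Values: -1/17, 1/18, -1/19, 1/20, -1/21, ...
- Positive terms (even n): 1/(2+16), 1/(4+16), ... decreasing -> max = 1/18 (n=2).
- Negative terms (odd n): -1/(1+16), -1/(3+16), ... increasing -> min = -1/17 (n=1).
- So sup = 1/18 (attained at n=2); inf = -1/17 (attained at n=1).
Conclusion: inf(S) = -1/17, attained in S.

-1/17


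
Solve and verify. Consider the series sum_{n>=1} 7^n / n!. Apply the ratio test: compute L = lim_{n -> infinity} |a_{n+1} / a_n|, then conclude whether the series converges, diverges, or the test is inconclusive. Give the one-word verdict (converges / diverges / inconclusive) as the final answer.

Let a_n denote the general term. Form the ratio a_{n+1}/a_n and simplify:
a_{n+1}/a_n = 7/(n + 1)
Take the limit as n -> infinity: L = 0.
Since L = 0 < 1, the ratio test implies the series converges.

converges


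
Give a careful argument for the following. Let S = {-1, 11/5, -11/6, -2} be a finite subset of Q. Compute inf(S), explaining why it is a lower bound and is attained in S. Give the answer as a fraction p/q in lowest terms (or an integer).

S is finite, so inf(S) = min(S).
Sorted increasing:
-2, -11/6, -1, 11/5
The extremum is -2.
For every x in S, x >= -2. And -2 is in S, so it is attained.
Therefore inf(S) = -2.

-2


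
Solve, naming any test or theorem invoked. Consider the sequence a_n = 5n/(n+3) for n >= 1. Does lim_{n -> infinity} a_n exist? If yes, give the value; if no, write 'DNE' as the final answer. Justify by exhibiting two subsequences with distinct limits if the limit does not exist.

Examine the behaviour of a_n along subsequences.
Even-n subsequence a_{2k} = 5(2k)/(2k+3) -> 5. Odd-n subsequence a_{2k+1} = 5(2k+1)/(2k+4) -> 5. Both tend to 5, which suggests the limit is 5; verify directly.
|a_n - 5| = |5n - 5(n+3)| / (n+3) = 15/(n+3) < 15/n for every n >= 1.
Given epsilon > 0, choose a positive integer N > 15/epsilon. Then for all n >= N, |a_n - 5| < 15/n <= 15/N < epsilon.
So by the definition of the limit, lim a_n exists and equals 5.

5


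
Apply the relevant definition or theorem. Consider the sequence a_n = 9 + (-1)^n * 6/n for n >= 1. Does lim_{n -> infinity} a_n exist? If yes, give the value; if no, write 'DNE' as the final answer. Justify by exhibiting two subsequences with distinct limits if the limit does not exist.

Examine the behaviour of a_n along subsequences.
Even-n subsequence a_{2k} = 9 + 6/(2k) -> 9. Odd-n subsequence a_{2k+1} = 9 - 6/(2k+1) -> 9. Both tend to 9, which suggests the limit is 9; verify directly.
|a_n - 9| = |(-1)^n * 6/n| = 6/n for every n >= 1.
Given epsilon > 0, choose a positive integer N > 6/epsilon. Then for all n >= N, |a_n - 9| = 6/n <= 6/N < epsilon.
So by the definition of the limit, lim a_n exists and equals 9.

9


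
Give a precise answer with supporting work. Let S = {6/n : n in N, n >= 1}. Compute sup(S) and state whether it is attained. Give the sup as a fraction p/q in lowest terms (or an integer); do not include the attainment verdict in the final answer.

Analysis:
- Values: 6, 3, 2, 3/2, ... strictly decreasing.
- The maximum is 6 (n=1); sup = 6 (attained).
- The set is bounded below by 0; 6/n -> 0 so 0 is the greatest lower bound.
- 0 is not in the set, so inf = 0 is not attained.
Conclusion: sup(S) = 6, attained in S.

6


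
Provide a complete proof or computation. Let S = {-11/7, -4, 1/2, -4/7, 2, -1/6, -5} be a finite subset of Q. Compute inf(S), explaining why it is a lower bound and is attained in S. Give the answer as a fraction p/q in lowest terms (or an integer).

S is finite, so inf(S) = min(S).
Sorted increasing:
-5, -4, -11/7, -4/7, -1/6, 1/2, 2
The extremum is -5.
For every x in S, x >= -5. And -5 is in S, so it is attained.
Therefore inf(S) = -5.

-5


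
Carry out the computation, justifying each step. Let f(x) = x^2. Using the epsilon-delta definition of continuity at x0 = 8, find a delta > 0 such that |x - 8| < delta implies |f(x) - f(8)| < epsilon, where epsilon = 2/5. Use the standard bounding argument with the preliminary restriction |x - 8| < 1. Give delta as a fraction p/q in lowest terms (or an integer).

Factor: |x^2 - (8)^2| = |x - 8| * |x + 8|.
Impose |x - 8| < 1 first. Then |x + 8| = |(x - 8) + 2*(8)| <= |x - 8| + 2*|8| < 1 + 16 = 17.
So |x^2 - (8)^2| < delta * 17.
We need delta * 17 <= 2/5, i.e. delta <= 2/5/17 = 2/85.
Since 2/85 < 1, this is tighter than 1; take delta = 2/85.
So delta = 2/85 works.

2/85


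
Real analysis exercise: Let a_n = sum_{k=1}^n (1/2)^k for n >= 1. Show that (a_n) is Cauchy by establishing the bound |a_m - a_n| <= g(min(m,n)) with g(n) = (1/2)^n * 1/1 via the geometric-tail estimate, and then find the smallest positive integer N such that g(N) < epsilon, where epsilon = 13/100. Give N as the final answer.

For m > n >= 1: |a_m - a_n| = sum_{k=n+1}^m (1/2)^k < sum_{k=n+1}^infinity (1/2)^k = (1/2)^(n+1) / (1 - 1/2) = (1/2)^n * (1/2) * (2/1) = (1/2)^n * 1/1.
So g(n) = (1/2)^n / 1. Since g(n) -> 0, (a_n) is Cauchy.
Now solve g(N) < 13/100: (1/2)^N / 1 < 13/100 <=> 2^N > 1 / (1 * 13/100) = 100/13.
Check powers of 2: 2^2 = 4 <= 100/13, 2^3 = 8 > 100/13.
So the smallest such N is 3. Check: g(3) = 1/(1 * 8) = 1/8 < 13/100.

3


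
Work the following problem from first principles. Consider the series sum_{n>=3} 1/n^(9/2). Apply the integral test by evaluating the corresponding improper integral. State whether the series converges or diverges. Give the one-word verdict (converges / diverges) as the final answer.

Let f(x) = x^(-9/2). Then f is positive, continuous, and decreasing on [3, infinity), so the integral test applies.
Compute the improper integral int_{3}^infinity f(x) dx:
  antiderivative F(x) = -2/(7*x^(7/2)).
  As x -> infinity, F(x) -> 0 (since p = 9/2 > 1).
  So int = F(infinity) - F(3) = 0 - (-2*sqrt(3)/567) = 2*sqrt(3)/567.
  Finite, so by the integral test, the series converges.

converges


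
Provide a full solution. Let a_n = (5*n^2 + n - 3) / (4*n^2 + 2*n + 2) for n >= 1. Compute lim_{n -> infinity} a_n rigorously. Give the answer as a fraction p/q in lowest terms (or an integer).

Divide numerator and denominator by n^2, the highest power:
numerator / n^2 = 5 + 1/n - 3/n^2
denominator / n^2 = 4 + 2/n + 2/n^2
As n -> infinity, all terms of the form c/n^k (k >= 1) tend to 0.
So numerator / n^2 -> 5 and denominator / n^2 -> 4.
Therefore lim a_n = 5/4.

5/4


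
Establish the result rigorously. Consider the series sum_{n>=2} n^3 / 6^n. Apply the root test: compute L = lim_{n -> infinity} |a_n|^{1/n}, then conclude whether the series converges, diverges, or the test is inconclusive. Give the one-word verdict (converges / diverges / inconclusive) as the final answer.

Let a_n denote the general term. Form |a_n|^(1/n) and simplify:
|a_n|^(1/n) = n^(3/n)/6
Take the limit as n -> infinity: L = 1/6.
Since L = 1/6 < 1, the root test implies convergence.

converges


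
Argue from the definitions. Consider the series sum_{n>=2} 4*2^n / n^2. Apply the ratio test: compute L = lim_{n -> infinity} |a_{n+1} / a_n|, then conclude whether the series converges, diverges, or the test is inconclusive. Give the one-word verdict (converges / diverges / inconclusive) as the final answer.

Let a_n denote the general term. Form the ratio a_{n+1}/a_n and simplify:
a_{n+1}/a_n = 2*n^2/(n + 1)^2
Take the limit as n -> infinity: L = 2.
Since L = 2 > 1 (or L = infinity), the ratio test implies the series diverges.

diverges


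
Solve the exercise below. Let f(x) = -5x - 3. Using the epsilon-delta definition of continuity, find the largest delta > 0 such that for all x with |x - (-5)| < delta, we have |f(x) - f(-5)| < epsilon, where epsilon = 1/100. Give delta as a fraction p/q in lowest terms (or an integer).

We compute f(-5) = -5*(-5) - 3 = 22.
|f(x) - f(-5)| = |-5x - 3 - (22)| = |-5(x - (-5))| = 5|x - (-5)|.
We need 5|x - (-5)| < 1/100, i.e. |x - (-5)| < 1/100 / 5 = 1/500.
So any delta <= 1/500 works. Conversely, if delta > 1/500, then x = -5 + 1/500 satisfies |x - (-5)| = 1/500 < delta but |f(x) - f(-5)| = 5 * 1/500 = 1/100, which is not < 1/100; so no larger delta works.
Hence the largest such delta is 1/500.

1/500


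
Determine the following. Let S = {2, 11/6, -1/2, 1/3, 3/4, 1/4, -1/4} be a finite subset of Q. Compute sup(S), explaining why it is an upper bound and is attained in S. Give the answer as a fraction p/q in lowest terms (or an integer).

S is finite, so sup(S) = max(S).
Sorted decreasing:
2, 11/6, 3/4, 1/3, 1/4, -1/4, -1/2
The extremum is 2.
For every x in S, x <= 2. And 2 is in S, so it is attained.
Therefore sup(S) = 2.

2


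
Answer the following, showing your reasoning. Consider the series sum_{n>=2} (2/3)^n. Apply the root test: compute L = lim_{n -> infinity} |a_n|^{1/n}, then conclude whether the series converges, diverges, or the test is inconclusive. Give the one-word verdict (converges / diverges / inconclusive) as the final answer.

Let a_n denote the general term. Form |a_n|^(1/n) and simplify:
|a_n|^(1/n) = 2/3
Take the limit as n -> infinity: L = 2/3.
Since L = 2/3 < 1, the root test implies convergence.

converges


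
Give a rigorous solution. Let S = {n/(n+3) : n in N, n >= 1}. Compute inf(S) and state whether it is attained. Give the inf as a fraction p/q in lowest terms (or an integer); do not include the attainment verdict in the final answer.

Analysis:
- Values: 1/4, 2/5, 1/2, 4/7, ... strictly increasing.
- Minimum is 1/4 (n=1); inf = 1/4 (attained).
- n/(n+3) = 1 - 3/(n+3) -> 1 from below as n -> infinity, and never equals 1.
- So sup = 1 (not attained).
Conclusion: inf(S) = 1/4, attained in S.

1/4


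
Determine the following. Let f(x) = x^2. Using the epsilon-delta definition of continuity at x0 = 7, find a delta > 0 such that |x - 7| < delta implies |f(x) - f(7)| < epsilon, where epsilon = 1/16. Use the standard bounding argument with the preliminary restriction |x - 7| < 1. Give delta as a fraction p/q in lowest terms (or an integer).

Factor: |x^2 - (7)^2| = |x - 7| * |x + 7|.
Impose |x - 7| < 1 first. Then |x + 7| = |(x - 7) + 2*(7)| <= |x - 7| + 2*|7| < 1 + 14 = 15.
So |x^2 - (7)^2| < delta * 15.
We need delta * 15 <= 1/16, i.e. delta <= 1/16/15 = 1/240.
Since 1/240 < 1, this is tighter than 1; take delta = 1/240.
So delta = 1/240 works.

1/240


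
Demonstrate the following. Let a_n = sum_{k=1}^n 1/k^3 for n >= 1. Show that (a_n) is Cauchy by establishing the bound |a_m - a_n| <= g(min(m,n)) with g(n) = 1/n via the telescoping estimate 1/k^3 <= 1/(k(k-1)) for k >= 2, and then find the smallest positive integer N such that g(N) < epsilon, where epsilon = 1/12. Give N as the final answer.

For m > n >= 1: |a_m - a_n| = sum_{k=n+1}^m 1/k^3.
Use 1/k^3 <= 1/(k(k-1)) = 1/(k-1) - 1/k for k >= 2 (which holds since k^3 >= k^2 >= k(k-1) for k >= 2):
sum_{k=n+1}^m 1/k^3 <= sum_{k=n+1}^m (1/(k-1) - 1/k) = 1/n - 1/m <= 1/n.
By symmetry the same bound holds with n,m swapped, so |a_m - a_n| <= 1/min(m,n) = g(min(m,n)). Since g(n) -> 0, (a_n) is Cauchy.
Now solve g(N) < 1/12: 1/N < 1/12 <=> N > 1/(1/12) = 12.
The smallest integer strictly greater than 12 is N = 13.
Check: g(13) = 1/13 < 1/12; g(12) = 1/12 >= 1/12. So N = 13.

13


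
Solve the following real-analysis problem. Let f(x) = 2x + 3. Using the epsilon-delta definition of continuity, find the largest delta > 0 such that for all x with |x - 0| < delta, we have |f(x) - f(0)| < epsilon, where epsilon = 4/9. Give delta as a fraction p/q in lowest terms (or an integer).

We compute f(0) = 2*(0) + 3 = 3.
|f(x) - f(0)| = |2x + 3 - (3)| = |2(x - 0)| = 2|x - 0|.
We need 2|x - 0| < 4/9, i.e. |x - 0| < 4/9 / 2 = 2/9.
So any delta <= 2/9 works. Conversely, if delta > 2/9, then x = 0 + 2/9 satisfies |x - 0| = 2/9 < delta but |f(x) - f(0)| = 2 * 2/9 = 4/9, which is not < 4/9; so no larger delta works.
Hence the largest such delta is 2/9.

2/9
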